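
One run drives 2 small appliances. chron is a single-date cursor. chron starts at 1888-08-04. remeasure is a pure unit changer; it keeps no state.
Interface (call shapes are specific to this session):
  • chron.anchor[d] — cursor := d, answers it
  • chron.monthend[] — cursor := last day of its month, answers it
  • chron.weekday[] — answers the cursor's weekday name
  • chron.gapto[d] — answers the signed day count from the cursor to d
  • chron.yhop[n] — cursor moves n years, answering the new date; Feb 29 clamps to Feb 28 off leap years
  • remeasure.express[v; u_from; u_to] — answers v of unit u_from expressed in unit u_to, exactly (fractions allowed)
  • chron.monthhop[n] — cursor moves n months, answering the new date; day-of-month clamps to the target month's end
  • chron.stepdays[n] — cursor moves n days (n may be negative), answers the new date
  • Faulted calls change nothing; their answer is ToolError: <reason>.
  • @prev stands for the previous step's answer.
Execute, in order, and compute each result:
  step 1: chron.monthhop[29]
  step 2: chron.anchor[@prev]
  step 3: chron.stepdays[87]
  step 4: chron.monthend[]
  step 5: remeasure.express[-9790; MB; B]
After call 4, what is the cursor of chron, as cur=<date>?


Answer: cur=1891-04-30

Derivation:
Using chron.monthhop on n→29, and see 1891-01-04.
I invoke chron.anchor on d→@prev, yielding 1891-01-04.
I run chron.stepdays on n→87, yielding 1891-04-01.
Invoking chron.monthend, which returns 1891-04-30.
I invoke remeasure.express on v→-9790, u_from→MB, u_to→B, yielding -9790000000.


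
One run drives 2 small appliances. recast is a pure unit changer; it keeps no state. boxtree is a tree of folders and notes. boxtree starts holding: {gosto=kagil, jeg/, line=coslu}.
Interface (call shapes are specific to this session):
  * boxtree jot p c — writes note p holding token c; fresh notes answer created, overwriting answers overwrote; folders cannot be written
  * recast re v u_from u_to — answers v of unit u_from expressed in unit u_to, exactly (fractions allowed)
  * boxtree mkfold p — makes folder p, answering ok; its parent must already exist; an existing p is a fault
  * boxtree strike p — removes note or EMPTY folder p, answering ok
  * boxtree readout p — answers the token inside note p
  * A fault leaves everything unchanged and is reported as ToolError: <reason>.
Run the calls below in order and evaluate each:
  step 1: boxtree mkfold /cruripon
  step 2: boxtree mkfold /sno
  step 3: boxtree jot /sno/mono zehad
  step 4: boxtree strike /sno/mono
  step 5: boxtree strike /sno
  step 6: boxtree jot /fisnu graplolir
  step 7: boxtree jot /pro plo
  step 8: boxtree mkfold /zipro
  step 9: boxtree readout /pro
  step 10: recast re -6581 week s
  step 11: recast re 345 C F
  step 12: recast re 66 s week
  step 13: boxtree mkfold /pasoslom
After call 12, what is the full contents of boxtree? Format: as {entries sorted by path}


Answer: {cruripon/, fisnu=graplolir, gosto=kagil, jeg/, line=coslu, pro=plo, zipro/}

Derivation:
[in] boxtree mkfold p: /cruripon
[out] ok
[in] boxtree mkfold p: /sno
[out] ok
[in] boxtree jot p: /sno/mono c: zehad
[out] created
[in] boxtree strike p: /sno/mono
[out] ok
[in] boxtree strike p: /sno
[out] ok
[in] boxtree jot p: /fisnu c: graplolir
[out] created
[in] boxtree jot p: /pro c: plo
[out] created
[in] boxtree mkfold p: /zipro
[out] ok
[in] boxtree readout p: /pro
[out] plo
[in] recast re v: -6581 u_from: week u_to: s
[out] -3980188800
[in] recast re v: 345 u_from: C u_to: F
[out] 653
[in] recast re v: 66 u_from: s u_to: week
[out] 11/100800
[in] boxtree mkfold p: /pasoslom
[out] ok


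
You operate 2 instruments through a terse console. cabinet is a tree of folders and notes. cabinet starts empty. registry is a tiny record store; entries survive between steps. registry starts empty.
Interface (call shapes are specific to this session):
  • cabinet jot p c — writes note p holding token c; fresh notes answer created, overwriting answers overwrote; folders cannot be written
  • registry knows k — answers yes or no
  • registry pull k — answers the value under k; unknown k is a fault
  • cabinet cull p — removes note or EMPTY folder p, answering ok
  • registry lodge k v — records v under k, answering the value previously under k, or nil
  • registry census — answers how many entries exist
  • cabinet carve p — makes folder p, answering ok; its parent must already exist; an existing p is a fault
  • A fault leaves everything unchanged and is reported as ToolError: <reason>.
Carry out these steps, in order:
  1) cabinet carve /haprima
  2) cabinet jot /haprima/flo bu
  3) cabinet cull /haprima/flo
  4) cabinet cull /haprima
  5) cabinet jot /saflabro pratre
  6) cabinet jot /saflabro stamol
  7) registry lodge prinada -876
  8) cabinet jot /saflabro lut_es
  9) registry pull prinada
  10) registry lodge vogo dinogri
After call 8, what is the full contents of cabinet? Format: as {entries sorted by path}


Invoking cabinet carve passing p='/haprima', which returns ok.
I call cabinet jot passing p='/haprima/flo', c='bu', yielding created.
I try cabinet cull passing p='/haprima/flo', — result: ok.
I try cabinet cull passing p='/haprima', giving ok.
I run cabinet jot passing p='/saflabro', c='pratre', → created.
I run cabinet jot passing p='/saflabro', c='stamol': overwrote.
Now I run registry lodge passing k='prinada', v='-876', and get nil.
Invoking cabinet jot passing p='/saflabro', c='lut_es', giving overwrote.
I invoke registry pull passing k='prinada', → -876.
I try registry lodge passing k='vogo', v='dinogri', giving nil.

Answer: {saflabro=lut_es}


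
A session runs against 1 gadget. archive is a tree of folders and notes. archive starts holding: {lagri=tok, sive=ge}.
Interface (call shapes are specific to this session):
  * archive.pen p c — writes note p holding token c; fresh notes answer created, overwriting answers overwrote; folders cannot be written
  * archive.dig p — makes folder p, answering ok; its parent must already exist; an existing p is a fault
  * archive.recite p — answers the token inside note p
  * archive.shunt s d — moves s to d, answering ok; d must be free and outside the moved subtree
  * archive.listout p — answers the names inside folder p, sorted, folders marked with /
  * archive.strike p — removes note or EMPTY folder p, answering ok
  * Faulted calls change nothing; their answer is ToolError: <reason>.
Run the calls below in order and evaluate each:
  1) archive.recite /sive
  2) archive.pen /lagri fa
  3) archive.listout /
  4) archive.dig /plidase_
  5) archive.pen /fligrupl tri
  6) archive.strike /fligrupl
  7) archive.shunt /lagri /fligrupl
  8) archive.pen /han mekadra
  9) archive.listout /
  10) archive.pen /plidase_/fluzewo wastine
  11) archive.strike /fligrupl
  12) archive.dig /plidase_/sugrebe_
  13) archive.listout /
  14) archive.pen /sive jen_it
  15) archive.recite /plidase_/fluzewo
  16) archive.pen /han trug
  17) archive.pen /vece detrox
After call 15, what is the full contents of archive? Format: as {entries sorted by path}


Next I call archive.recite(p: /sive), — result: ge.
Calling archive.pen(p: /lagri, c: fa), and get overwrote.
I use archive.listout(p: /), → [lagri, sive].
I invoke archive.dig(p: /plidase_), which returns ok.
I invoke archive.pen(p: /fligrupl, c: tri), and get created.
Next I call archive.strike(p: /fligrupl), and see ok.
I call archive.shunt(s: /lagri, d: /fligrupl), — result: ok.
Invoking archive.pen(p: /han, c: mekadra), giving created.
I call archive.listout(p: /), yielding [fligrupl, han, plidase_/, sive].
Then archive.pen(p: /plidase_/fluzewo, c: wastine), — result: created.
Then archive.strike(p: /fligrupl), which returns ok.
Then archive.dig(p: /plidase_/sugrebe_), and see ok.
Next I call archive.listout(p: /), which returns [han, plidase_/, sive].
I invoke archive.pen(p: /sive, c: jen_it), which returns overwrote.
I invoke archive.recite(p: /plidase_/fluzewo), — result: wastine.
I use archive.pen(p: /han, c: trug): overwrote.
Calling archive.pen(p: /vece, c: detrox), and observe created.

Answer: {han=mekadra, plidase_/, plidase_/fluzewo=wastine, plidase_/sugrebe_/, sive=jen_it}


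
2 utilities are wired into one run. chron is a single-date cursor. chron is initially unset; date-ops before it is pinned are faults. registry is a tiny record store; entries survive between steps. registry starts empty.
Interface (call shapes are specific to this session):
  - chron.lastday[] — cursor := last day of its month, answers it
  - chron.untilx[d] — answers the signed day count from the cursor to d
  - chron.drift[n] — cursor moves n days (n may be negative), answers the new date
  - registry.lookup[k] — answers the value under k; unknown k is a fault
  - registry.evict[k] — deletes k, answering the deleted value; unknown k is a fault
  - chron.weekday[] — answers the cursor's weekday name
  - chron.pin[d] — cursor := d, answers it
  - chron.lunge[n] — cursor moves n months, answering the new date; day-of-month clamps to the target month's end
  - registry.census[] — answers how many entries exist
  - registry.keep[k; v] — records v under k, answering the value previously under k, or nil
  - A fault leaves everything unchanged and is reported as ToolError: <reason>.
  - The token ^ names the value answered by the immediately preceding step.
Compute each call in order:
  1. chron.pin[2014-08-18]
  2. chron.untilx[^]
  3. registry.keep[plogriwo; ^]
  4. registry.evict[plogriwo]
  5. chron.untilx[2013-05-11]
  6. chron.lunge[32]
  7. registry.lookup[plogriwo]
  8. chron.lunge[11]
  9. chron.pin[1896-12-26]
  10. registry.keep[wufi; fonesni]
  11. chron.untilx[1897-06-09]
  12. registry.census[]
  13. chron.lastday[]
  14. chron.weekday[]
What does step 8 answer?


> pin d=2014-08-18
= 2014-08-18
> untilx d=^
= 0
> keep k=plogriwo v=^
= nil
> evict k=plogriwo
= 0
> untilx d=2013-05-11
= -464
> lunge n=32
= 2017-04-18
> lookup k=plogriwo
= ToolError: no such key plogriwo
> lunge n=11
= 2018-03-18
> pin d=1896-12-26
= 1896-12-26
> keep k=wufi v=fonesni
= nil
> untilx d=1897-06-09
= 165
> census
= 1
> lastday
= 1896-12-31
> weekday
= Thursday

Answer: 2018-03-18


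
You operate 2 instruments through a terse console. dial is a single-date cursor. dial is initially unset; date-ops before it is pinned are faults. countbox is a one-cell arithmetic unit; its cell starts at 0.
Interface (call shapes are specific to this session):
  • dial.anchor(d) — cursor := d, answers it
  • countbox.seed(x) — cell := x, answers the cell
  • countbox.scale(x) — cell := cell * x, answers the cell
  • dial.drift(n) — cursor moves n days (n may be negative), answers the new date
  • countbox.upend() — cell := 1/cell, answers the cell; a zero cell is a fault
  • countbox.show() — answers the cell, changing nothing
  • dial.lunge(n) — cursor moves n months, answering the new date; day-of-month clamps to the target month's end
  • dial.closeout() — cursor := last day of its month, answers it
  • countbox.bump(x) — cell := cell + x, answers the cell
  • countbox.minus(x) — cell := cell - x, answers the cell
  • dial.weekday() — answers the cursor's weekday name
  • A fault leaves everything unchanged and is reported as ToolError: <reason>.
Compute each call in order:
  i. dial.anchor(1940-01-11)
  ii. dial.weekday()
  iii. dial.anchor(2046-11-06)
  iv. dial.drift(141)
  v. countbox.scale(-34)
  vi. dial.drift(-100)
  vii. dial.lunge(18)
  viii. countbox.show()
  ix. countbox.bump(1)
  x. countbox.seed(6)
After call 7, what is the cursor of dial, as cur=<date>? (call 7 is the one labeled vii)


Answer: cur=2048-06-17

Derivation:
# dial.anchor(d→1940-01-11) : 1940-01-11
# dial.weekday() : Thursday
# dial.anchor(d→2046-11-06) : 2046-11-06
# dial.drift(n→141) : 2047-03-27
# countbox.scale(x→-34) : 0
# dial.drift(n→-100) : 2046-12-17
# dial.lunge(n→18) : 2048-06-17
# countbox.show() : 0
# countbox.bump(x→1) : 1
# countbox.seed(x→6) : 6


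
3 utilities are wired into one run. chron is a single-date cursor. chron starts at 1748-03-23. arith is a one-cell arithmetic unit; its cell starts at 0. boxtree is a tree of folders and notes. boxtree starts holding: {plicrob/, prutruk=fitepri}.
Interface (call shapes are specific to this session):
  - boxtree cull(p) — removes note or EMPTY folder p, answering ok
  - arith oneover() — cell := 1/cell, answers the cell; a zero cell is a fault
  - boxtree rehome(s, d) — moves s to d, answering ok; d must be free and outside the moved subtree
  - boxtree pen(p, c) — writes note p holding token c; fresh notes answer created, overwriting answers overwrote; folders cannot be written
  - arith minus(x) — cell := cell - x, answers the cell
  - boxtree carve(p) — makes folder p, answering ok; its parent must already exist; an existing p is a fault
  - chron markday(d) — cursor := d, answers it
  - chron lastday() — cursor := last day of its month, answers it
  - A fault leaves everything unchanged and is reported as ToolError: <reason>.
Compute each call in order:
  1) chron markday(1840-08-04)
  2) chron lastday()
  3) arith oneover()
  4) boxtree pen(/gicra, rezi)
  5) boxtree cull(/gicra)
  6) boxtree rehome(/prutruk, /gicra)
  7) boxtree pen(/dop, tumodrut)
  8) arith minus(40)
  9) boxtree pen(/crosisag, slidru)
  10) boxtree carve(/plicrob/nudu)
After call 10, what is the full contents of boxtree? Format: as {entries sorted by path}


Answer: {crosisag=slidru, dop=tumodrut, gicra=fitepri, plicrob/, plicrob/nudu/}

Derivation:
·→ chron markday(d=1840-08-04)
·← 1840-08-04
·→ chron lastday()
·← 1840-08-31
·→ arith oneover()
·← ToolError: reciprocal of zero
·→ boxtree pen(p=/gicra, c=rezi)
·← created
·→ boxtree cull(p=/gicra)
·← ok
·→ boxtree rehome(s=/prutruk, d=/gicra)
·← ok
·→ boxtree pen(p=/dop, c=tumodrut)
·← created
·→ arith minus(x=40)
·← -40
·→ boxtree pen(p=/crosisag, c=slidru)
·← created
·→ boxtree carve(p=/plicrob/nudu)
·← ok


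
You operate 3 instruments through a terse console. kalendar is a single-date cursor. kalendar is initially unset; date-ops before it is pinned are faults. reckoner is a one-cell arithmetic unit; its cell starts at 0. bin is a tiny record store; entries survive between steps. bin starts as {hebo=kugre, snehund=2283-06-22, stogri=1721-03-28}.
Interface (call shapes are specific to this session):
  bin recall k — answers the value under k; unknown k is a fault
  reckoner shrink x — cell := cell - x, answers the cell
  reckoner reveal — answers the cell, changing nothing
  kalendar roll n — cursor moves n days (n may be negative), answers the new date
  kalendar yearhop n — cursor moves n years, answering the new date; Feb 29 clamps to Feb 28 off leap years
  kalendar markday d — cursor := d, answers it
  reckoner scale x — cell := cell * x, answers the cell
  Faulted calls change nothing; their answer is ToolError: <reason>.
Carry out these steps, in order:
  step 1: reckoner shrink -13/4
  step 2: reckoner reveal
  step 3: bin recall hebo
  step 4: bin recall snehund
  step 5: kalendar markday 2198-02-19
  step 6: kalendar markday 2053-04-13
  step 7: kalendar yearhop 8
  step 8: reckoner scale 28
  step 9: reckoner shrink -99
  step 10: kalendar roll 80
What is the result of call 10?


Answer: 2061-07-02

Derivation:
-> reckoner shrink(x→-13/4)
<- 13/4
-> reckoner reveal()
<- 13/4
-> bin recall(k→hebo)
<- kugre
-> bin recall(k→snehund)
<- 2283-06-22
-> kalendar markday(d→2198-02-19)
<- 2198-02-19
-> kalendar markday(d→2053-04-13)
<- 2053-04-13
-> kalendar yearhop(n→8)
<- 2061-04-13
-> reckoner scale(x→28)
<- 91
-> reckoner shrink(x→-99)
<- 190
-> kalendar roll(n→80)
<- 2061-07-02


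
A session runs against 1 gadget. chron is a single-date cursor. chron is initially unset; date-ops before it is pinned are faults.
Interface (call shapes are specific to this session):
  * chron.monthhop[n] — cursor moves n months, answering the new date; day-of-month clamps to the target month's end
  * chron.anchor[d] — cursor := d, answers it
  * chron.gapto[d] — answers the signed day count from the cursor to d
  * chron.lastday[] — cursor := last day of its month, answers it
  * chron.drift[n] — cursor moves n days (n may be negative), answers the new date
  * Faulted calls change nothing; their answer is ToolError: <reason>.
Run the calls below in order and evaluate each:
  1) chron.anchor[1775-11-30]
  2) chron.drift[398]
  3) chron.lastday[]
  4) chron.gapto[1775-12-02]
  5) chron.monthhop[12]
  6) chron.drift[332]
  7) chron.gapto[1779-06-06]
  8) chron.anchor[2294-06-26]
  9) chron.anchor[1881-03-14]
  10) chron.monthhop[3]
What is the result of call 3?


% anchor(d: 1775-11-30) == 1775-11-30
% drift(n: 398) == 1777-01-01
% lastday() == 1777-01-31
% gapto(d: 1775-12-02) == -426
% monthhop(n: 12) == 1778-01-31
% drift(n: 332) == 1778-12-29
% gapto(d: 1779-06-06) == 159
% anchor(d: 2294-06-26) == 2294-06-26
% anchor(d: 1881-03-14) == 1881-03-14
% monthhop(n: 3) == 1881-06-14

Answer: 1777-01-31


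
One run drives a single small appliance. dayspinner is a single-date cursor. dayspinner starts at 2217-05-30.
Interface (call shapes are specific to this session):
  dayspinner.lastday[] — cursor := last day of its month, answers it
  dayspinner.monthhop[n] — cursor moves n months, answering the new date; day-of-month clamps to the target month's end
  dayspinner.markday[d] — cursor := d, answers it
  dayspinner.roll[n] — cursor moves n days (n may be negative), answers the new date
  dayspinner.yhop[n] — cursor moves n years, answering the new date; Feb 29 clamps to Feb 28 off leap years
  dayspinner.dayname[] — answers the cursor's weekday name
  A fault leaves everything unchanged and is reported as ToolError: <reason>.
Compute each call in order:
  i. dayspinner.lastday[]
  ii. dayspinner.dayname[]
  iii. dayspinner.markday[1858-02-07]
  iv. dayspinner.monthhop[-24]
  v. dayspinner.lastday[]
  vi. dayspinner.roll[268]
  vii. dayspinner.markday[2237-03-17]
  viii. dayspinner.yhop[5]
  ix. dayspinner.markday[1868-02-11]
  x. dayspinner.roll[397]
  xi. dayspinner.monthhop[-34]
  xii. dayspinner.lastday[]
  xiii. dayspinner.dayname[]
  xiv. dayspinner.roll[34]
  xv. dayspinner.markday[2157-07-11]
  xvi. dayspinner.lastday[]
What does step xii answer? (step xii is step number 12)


Then lastday(), yielding 2217-05-31.
I use dayname, and observe Saturday.
Next I call markday with d→1858-02-07, giving 1858-02-07.
I use monthhop with n→-24, → 1856-02-07.
Then lastday(), → 1856-02-29.
I use roll with n→268, and get 1856-11-23.
I use markday with d→2237-03-17, yielding 2237-03-17.
I use yhop with n→5, — result: 2242-03-17.
Calling markday with d→1868-02-11, and see 1868-02-11.
I invoke roll with n→397, and observe 1869-03-14.
I run monthhop with n→-34, and observe 1866-05-14.
I run lastday, yielding 1866-05-31.
Invoking dayname(), which returns Thursday.
I invoke roll with n→34, yielding 1866-07-04.
Next I call markday with d→2157-07-11: 2157-07-11.
I try lastday(), yielding 2157-07-31.

Answer: 1866-05-31


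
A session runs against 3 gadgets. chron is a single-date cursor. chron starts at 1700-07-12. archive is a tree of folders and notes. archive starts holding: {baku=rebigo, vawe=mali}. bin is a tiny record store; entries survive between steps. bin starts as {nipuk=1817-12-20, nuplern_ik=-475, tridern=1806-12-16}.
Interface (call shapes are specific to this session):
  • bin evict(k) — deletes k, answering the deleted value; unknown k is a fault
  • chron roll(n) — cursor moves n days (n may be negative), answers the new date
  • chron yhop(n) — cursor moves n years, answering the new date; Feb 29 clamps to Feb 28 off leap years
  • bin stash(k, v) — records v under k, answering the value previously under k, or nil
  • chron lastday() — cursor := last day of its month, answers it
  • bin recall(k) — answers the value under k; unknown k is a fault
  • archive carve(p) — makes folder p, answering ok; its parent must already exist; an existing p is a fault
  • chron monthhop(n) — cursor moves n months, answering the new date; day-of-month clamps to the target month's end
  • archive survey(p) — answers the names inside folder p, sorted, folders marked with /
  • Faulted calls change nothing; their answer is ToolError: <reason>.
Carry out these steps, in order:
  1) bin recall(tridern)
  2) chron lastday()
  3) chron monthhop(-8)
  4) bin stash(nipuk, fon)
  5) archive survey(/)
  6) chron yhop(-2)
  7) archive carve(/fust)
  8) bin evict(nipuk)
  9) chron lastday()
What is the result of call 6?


Answer: 1697-11-30

Derivation:
Step: bin recall[k: tridern]
Result: 1806-12-16
Step: chron lastday[]
Result: 1700-07-31
Step: chron monthhop[n: -8]
Result: 1699-11-30
Step: bin stash[k: nipuk; v: fon]
Result: 1817-12-20
Step: archive survey[p: /]
Result: [baku, vawe]
Step: chron yhop[n: -2]
Result: 1697-11-30
Step: archive carve[p: /fust]
Result: ok
Step: bin evict[k: nipuk]
Result: fon
Step: chron lastday[]
Result: 1697-11-30


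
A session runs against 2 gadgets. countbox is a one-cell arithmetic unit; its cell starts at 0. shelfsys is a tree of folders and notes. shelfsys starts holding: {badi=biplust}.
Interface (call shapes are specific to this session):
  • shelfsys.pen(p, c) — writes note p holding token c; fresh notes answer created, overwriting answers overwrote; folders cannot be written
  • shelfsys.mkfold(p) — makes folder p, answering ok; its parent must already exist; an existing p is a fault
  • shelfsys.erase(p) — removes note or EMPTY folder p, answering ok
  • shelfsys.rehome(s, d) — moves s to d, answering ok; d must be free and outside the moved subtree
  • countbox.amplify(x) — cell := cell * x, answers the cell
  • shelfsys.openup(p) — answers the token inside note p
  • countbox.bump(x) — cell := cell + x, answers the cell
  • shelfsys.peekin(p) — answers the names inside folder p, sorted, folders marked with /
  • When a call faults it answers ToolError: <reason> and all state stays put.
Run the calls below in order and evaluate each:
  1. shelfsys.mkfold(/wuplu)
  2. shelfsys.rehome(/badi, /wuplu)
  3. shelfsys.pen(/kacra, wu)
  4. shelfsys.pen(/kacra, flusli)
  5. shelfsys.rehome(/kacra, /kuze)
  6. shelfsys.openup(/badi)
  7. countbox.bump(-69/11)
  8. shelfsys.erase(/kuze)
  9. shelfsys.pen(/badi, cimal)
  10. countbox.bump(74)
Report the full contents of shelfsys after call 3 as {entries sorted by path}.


Answer: {badi=biplust, kacra=wu, wuplu/}

Derivation:
;; shelfsys.mkfold(p→/wuplu) == ok
;; shelfsys.rehome(s→/badi, d→/wuplu) == ToolError: exists
;; shelfsys.pen(p→/kacra, c→wu) == created
;; shelfsys.pen(p→/kacra, c→flusli) == overwrote
;; shelfsys.rehome(s→/kacra, d→/kuze) == ok
;; shelfsys.openup(p→/badi) == biplust
;; countbox.bump(x→-69/11) == -69/11
;; shelfsys.erase(p→/kuze) == ok
;; shelfsys.pen(p→/badi, c→cimal) == overwrote
;; countbox.bump(x→74) == 745/11


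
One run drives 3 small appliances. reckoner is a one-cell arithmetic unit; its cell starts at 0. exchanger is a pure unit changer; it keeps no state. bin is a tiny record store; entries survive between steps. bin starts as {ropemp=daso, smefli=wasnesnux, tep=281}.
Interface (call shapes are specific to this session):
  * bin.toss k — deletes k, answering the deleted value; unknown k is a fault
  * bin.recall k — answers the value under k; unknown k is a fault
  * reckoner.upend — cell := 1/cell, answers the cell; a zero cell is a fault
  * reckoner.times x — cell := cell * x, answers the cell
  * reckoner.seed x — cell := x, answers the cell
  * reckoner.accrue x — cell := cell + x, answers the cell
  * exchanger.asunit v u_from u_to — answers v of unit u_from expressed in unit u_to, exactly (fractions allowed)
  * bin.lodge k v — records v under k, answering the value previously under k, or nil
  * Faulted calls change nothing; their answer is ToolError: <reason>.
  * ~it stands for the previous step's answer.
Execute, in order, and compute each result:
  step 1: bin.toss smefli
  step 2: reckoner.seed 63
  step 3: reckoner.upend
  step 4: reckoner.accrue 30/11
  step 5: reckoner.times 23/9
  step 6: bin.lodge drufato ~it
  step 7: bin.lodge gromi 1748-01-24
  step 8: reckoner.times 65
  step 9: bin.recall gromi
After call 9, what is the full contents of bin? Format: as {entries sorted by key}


Answer: {drufato=43723/6237, gromi=1748-01-24, ropemp=daso, tep=281}

Derivation:
I call bin.toss with k=smefli, — result: wasnesnux.
Invoking reckoner.seed with x=63, which returns 63.
Then reckoner.upend(), yielding 1/63.
I call reckoner.accrue with x=30/11, yielding 1901/693.
I try reckoner.times with x=23/9, → 43723/6237.
I run bin.lodge with k=drufato, v=~it, and observe nil.
Calling bin.lodge with k=gromi, v=1748-01-24, yielding nil.
Calling reckoner.times with x=65, and see 2841995/6237.
Invoking bin.recall with k=gromi, which returns 1748-01-24.


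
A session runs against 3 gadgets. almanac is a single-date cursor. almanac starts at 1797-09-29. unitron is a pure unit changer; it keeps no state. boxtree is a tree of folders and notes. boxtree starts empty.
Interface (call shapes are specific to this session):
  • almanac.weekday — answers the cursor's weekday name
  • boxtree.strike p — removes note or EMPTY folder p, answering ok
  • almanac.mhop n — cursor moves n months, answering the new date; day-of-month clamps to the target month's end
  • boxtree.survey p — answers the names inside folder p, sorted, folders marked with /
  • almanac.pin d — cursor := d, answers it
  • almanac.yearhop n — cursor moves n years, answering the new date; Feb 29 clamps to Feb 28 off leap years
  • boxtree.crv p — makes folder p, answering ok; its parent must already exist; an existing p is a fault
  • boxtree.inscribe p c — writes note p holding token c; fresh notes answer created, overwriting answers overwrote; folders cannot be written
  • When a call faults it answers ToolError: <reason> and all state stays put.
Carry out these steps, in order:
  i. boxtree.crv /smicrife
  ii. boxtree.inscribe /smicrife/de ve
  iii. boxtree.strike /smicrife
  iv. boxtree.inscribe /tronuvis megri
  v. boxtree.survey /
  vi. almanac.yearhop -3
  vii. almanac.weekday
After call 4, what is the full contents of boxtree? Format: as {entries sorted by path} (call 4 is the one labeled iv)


Answer: {smicrife/, smicrife/de=ve, tronuvis=megri}

Derivation:
I use boxtree.crv using p=/smicrife, which returns ok.
Invoking boxtree.inscribe using p=/smicrife/de, c=ve, → created.
I invoke boxtree.strike using p=/smicrife, → ToolError: not empty.
I run boxtree.inscribe using p=/tronuvis, c=megri, → created.
I run boxtree.survey using p=/, and get [smicrife/, tronuvis].
I use almanac.yearhop using n=-3, which returns 1794-09-29.
Now I run almanac.weekday(): Monday.


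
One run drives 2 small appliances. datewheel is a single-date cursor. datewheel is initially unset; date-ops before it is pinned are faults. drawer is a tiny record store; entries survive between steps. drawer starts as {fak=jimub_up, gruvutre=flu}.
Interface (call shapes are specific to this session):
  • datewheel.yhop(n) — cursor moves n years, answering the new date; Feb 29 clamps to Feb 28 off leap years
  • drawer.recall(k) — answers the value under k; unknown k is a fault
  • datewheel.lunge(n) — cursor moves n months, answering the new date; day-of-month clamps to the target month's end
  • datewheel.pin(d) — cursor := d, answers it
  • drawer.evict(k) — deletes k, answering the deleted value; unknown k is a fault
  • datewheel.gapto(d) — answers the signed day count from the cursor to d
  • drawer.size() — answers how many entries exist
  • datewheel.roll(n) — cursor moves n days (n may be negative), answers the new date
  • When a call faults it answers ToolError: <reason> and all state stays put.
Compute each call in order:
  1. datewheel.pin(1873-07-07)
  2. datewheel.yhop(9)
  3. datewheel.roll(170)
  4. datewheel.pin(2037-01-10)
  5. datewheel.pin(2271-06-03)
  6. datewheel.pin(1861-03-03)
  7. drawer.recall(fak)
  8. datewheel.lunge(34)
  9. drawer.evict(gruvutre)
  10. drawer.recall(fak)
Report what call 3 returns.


Answer: 1882-12-24

Derivation:
>> datewheel.pin(d→1873-07-07)
<< 1873-07-07
>> datewheel.yhop(n→9)
<< 1882-07-07
>> datewheel.roll(n→170)
<< 1882-12-24
>> datewheel.pin(d→2037-01-10)
<< 2037-01-10
>> datewheel.pin(d→2271-06-03)
<< 2271-06-03
>> datewheel.pin(d→1861-03-03)
<< 1861-03-03
>> drawer.recall(k→fak)
<< jimub_up
>> datewheel.lunge(n→34)
<< 1864-01-03
>> drawer.evict(k→gruvutre)
<< flu
>> drawer.recall(k→fak)
<< jimub_up


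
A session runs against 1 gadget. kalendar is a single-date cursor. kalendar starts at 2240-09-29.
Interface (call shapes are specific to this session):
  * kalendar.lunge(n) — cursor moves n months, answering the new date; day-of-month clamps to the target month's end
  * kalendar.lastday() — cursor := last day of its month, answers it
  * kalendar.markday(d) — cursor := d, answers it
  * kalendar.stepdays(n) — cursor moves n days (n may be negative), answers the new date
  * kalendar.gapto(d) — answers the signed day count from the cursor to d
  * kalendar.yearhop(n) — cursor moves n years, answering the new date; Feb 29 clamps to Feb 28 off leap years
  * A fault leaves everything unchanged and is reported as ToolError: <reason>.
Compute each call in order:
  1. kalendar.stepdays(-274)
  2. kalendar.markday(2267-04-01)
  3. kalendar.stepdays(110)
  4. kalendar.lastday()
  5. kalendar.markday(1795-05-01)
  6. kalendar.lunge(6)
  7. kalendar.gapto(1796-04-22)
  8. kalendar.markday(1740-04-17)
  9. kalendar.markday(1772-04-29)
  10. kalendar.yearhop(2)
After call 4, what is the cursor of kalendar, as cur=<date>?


-> stepdays(n='-274')
<- 2239-12-30
-> markday(d='2267-04-01')
<- 2267-04-01
-> stepdays(n='110')
<- 2267-07-20
-> lastday()
<- 2267-07-31
-> markday(d='1795-05-01')
<- 1795-05-01
-> lunge(n='6')
<- 1795-11-01
-> gapto(d='1796-04-22')
<- 173
-> markday(d='1740-04-17')
<- 1740-04-17
-> markday(d='1772-04-29')
<- 1772-04-29
-> yearhop(n='2')
<- 1774-04-29

Answer: cur=2267-07-31


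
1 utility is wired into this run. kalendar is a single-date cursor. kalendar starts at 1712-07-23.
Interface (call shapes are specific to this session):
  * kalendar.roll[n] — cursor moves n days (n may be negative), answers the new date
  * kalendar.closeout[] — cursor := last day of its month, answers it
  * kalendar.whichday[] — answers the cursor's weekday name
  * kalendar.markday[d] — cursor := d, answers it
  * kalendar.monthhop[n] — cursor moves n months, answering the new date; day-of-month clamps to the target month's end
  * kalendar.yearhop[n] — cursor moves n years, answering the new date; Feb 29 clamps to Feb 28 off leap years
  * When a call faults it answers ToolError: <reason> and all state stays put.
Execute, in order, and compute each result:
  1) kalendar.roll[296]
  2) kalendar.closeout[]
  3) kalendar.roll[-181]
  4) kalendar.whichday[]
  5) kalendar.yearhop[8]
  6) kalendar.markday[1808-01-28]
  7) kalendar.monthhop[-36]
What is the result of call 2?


// roll(n→296) == 1713-05-15
// closeout() == 1713-05-31
// roll(n→-181) == 1712-12-01
// whichday() == Thursday
// yearhop(n→8) == 1720-12-01
// markday(d→1808-01-28) == 1808-01-28
// monthhop(n→-36) == 1805-01-28

Answer: 1713-05-31


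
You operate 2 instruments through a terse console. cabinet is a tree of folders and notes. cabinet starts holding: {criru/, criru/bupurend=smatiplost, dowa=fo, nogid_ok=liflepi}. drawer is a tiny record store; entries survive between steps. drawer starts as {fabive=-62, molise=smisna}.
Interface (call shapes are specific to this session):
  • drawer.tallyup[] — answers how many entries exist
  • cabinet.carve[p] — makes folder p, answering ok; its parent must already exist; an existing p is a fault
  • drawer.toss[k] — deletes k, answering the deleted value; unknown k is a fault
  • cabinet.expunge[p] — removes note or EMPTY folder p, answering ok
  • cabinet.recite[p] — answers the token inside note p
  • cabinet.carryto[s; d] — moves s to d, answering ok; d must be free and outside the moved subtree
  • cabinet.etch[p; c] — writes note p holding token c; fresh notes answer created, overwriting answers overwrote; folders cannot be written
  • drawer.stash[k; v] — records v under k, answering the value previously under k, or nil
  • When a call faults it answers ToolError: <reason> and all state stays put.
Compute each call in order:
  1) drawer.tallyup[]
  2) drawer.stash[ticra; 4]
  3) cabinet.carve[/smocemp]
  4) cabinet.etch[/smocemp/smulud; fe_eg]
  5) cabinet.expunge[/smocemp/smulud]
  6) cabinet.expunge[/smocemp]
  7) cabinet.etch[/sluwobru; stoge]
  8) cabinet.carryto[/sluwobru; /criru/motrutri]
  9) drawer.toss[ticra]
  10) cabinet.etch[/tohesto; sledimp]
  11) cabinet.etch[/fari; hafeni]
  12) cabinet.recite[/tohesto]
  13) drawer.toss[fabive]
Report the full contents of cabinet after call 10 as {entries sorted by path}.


Answer: {criru/, criru/bupurend=smatiplost, criru/motrutri=stoge, dowa=fo, nogid_ok=liflepi, tohesto=sledimp}

Derivation:
→ tallyup()
← 2
→ stash(ticra, 4)
← nil
→ carve(/smocemp)
← ok
→ etch(/smocemp/smulud, fe_eg)
← created
→ expunge(/smocemp/smulud)
← ok
→ expunge(/smocemp)
← ok
→ etch(/sluwobru, stoge)
← created
→ carryto(/sluwobru, /criru/motrutri)
← ok
→ toss(ticra)
← 4
→ etch(/tohesto, sledimp)
← created
→ etch(/fari, hafeni)
← created
→ recite(/tohesto)
← sledimp
→ toss(fabive)
← -62


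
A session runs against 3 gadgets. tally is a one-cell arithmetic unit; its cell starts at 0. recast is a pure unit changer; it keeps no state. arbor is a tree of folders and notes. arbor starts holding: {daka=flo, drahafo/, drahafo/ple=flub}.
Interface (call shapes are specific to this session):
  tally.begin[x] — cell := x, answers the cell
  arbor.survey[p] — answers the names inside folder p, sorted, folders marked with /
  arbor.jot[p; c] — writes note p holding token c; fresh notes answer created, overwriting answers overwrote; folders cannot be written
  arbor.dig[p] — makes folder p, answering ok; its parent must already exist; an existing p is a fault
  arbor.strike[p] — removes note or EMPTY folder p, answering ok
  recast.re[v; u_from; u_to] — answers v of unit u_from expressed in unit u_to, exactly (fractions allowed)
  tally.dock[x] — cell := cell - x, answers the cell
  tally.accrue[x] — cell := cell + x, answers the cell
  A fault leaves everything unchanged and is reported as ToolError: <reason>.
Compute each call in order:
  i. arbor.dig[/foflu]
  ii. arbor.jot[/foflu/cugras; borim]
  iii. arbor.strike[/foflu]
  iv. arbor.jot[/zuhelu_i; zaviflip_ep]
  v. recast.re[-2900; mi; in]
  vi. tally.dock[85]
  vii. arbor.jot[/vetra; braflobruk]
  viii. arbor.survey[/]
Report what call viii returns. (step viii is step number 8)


Answer: [daka, drahafo/, foflu/, vetra, zuhelu_i]

Derivation:
~$ arbor.dig /foflu
:: ok
~$ arbor.jot /foflu/cugras borim
:: created
~$ arbor.strike /foflu
:: ToolError: not empty
~$ arbor.jot /zuhelu_i zaviflip_ep
:: created
~$ recast.re -2900 mi in
:: -183744000
~$ tally.dock 85
:: -85
~$ arbor.jot /vetra braflobruk
:: created
~$ arbor.survey /
:: [daka, drahafo/, foflu/, vetra, zuhelu_i]


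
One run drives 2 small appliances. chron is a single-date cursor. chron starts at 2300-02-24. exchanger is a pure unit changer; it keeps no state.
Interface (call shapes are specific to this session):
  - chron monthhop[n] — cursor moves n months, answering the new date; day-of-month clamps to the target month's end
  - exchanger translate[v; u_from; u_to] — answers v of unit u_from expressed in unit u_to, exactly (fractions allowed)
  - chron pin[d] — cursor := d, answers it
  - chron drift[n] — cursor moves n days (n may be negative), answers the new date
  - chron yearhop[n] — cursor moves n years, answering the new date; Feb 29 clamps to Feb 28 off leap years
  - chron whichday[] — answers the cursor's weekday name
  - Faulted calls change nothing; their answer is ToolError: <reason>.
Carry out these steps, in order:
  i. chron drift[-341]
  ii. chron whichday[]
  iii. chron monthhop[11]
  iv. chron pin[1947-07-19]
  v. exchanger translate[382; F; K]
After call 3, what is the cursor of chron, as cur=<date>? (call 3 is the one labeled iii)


Answer: cur=2300-02-20

Derivation:
Step: chron drift[n='-341']
Result: 2299-03-20
Step: chron whichday[]
Result: Monday
Step: chron monthhop[n='11']
Result: 2300-02-20
Step: chron pin[d='1947-07-19']
Result: 1947-07-19
Step: exchanger translate[v='382'; u_from='F'; u_to='K']
Result: 84167/180


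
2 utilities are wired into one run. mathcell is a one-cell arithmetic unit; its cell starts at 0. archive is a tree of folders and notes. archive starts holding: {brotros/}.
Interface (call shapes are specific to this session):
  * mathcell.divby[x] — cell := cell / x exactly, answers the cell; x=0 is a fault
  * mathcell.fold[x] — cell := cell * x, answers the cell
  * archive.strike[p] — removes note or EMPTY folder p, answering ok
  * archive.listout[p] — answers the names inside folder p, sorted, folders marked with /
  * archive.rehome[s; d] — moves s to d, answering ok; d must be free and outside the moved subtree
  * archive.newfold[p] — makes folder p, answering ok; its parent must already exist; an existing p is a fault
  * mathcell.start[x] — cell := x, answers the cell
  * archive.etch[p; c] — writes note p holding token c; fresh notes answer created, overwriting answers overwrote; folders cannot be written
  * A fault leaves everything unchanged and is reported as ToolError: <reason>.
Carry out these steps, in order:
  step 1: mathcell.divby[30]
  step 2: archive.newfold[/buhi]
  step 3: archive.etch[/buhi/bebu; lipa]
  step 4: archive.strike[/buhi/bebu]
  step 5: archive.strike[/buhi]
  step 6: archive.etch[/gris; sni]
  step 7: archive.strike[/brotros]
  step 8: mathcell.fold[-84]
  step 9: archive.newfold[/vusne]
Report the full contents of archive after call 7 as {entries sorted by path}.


[in] divby x=30
[out] 0
[in] newfold p=/buhi
[out] ok
[in] etch p=/buhi/bebu c=lipa
[out] created
[in] strike p=/buhi/bebu
[out] ok
[in] strike p=/buhi
[out] ok
[in] etch p=/gris c=sni
[out] created
[in] strike p=/brotros
[out] ok
[in] fold x=-84
[out] 0
[in] newfold p=/vusne
[out] ok

Answer: {gris=sni}


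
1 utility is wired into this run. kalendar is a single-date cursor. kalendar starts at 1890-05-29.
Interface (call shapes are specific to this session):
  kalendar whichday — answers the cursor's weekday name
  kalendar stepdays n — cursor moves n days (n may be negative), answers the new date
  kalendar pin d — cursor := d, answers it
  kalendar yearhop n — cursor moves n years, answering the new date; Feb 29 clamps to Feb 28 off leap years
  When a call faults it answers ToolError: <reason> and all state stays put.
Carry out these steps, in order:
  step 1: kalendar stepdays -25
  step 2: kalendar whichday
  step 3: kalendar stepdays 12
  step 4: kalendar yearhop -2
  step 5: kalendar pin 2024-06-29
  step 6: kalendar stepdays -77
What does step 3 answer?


Answer: 1890-05-16

Derivation:
Using kalendar stepdays with n=-25, giving 1890-05-04.
Calling kalendar whichday, and get Sunday.
Calling kalendar stepdays with n=12, and see 1890-05-16.
I invoke kalendar yearhop with n=-2, → 1888-05-16.
I call kalendar pin with d=2024-06-29, giving 2024-06-29.
I run kalendar stepdays with n=-77, yielding 2024-04-13.


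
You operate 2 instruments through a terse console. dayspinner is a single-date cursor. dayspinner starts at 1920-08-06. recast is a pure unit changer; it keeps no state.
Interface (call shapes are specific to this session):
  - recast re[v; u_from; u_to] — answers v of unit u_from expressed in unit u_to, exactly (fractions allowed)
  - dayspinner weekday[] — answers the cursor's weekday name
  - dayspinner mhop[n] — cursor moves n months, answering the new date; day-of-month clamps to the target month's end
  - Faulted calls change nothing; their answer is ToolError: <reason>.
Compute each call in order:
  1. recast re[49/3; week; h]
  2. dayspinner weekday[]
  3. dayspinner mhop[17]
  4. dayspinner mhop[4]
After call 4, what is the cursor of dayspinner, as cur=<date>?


Answer: cur=1922-05-06

Derivation:
> recast re v: 49/3 u_from: week u_to: h
[out] 2744
> dayspinner weekday
[out] Friday
> dayspinner mhop n: 17
[out] 1922-01-06
> dayspinner mhop n: 4
[out] 1922-05-06
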